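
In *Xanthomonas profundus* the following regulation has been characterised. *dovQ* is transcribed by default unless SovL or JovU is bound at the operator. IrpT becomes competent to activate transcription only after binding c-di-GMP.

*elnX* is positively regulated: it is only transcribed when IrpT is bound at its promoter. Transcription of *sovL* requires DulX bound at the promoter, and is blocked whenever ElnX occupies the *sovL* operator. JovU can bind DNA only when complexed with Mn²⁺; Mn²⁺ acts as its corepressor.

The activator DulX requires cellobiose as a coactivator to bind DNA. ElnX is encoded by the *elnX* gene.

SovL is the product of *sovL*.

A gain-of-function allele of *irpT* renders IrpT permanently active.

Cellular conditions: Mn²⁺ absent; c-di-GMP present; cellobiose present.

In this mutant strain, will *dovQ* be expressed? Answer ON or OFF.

ON

Cellobiose is present, so DulX is active.
IrpT is constitutively active in this strain.
No repressor is bound and IrpT is active, so *elnX* is transcribed.
So ElnX is produced and active.
With repressor ElnX bound, *sovL* is not transcribed.
So SovL is not produced.
Mn²⁺ is absent, so JovU is inactive.
With no repressor bound, *dovQ* is transcribed.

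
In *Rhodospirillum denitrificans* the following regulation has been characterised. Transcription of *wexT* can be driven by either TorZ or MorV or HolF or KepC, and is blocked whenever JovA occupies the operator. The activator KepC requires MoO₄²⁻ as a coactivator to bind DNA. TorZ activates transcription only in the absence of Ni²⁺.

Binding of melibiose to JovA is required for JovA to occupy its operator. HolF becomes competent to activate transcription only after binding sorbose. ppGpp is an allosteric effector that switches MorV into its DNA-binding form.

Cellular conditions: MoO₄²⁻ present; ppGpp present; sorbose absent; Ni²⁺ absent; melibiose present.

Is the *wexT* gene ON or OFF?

Ni²⁺ is absent, so TorZ is active.
Melibiose is present, so JovA is active.
ppGpp is present, so MorV is active.
Sorbose is absent, so HolF is inactive.
MoO₄²⁻ is present, so KepC is active.
With repressor JovA bound, *wexT* is not transcribed.

OFF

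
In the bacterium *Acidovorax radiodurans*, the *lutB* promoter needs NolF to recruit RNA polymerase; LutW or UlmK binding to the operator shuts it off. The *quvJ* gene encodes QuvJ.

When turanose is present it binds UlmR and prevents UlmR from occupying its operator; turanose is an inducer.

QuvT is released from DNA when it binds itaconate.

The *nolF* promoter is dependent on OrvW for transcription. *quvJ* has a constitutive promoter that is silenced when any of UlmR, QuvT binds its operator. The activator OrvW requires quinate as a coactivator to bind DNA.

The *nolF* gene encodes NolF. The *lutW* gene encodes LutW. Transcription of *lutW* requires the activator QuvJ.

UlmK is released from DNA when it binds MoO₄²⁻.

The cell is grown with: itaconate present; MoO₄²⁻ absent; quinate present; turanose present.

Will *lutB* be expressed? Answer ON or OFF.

Turanose is present, so UlmR is inactive.
Itaconate is present, so QuvT is inactive.
With no repressor bound, *quvJ* is transcribed.
So QuvJ is produced and active.
No repressor is bound and QuvJ is active, so *lutW* is transcribed.
So LutW is produced and active.
MoO₄²⁻ is absent, so UlmK is active.
Quinate is present, so OrvW is active.
No repressor is bound and OrvW is active, so *nolF* is transcribed.
So NolF is produced and active.
With repressor LutW bound, *lutB* is not transcribed.

OFF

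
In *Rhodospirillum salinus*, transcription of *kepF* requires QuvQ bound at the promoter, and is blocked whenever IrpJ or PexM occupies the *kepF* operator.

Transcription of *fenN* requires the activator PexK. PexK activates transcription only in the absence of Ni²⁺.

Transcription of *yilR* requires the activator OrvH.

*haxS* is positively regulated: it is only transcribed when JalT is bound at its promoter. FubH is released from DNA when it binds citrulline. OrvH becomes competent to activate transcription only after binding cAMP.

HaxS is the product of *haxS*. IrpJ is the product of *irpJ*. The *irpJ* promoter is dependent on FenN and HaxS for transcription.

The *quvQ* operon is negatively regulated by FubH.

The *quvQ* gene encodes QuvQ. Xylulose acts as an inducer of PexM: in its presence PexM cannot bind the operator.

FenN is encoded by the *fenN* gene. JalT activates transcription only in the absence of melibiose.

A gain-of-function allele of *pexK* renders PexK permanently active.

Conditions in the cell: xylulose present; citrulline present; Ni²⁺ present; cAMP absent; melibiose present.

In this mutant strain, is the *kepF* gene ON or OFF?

PexK is constitutively active in this strain.
No repressor is bound and PexK is active, so *fenN* is transcribed.
So FenN is produced and active.
Melibiose is present, so JalT is inactive.
Required activator JalT is absent, so *haxS* is not transcribed.
So HaxS is not produced.
Required activator HaxS is absent, so *irpJ* is not transcribed.
So IrpJ is not produced.
Xylulose is present, so PexM is inactive.
Citrulline is present, so FubH is inactive.
With no repressor bound, *quvQ* is transcribed.
So QuvQ is produced and active.
No repressor is bound and QuvQ is active, so *kepF* is transcribed.

ON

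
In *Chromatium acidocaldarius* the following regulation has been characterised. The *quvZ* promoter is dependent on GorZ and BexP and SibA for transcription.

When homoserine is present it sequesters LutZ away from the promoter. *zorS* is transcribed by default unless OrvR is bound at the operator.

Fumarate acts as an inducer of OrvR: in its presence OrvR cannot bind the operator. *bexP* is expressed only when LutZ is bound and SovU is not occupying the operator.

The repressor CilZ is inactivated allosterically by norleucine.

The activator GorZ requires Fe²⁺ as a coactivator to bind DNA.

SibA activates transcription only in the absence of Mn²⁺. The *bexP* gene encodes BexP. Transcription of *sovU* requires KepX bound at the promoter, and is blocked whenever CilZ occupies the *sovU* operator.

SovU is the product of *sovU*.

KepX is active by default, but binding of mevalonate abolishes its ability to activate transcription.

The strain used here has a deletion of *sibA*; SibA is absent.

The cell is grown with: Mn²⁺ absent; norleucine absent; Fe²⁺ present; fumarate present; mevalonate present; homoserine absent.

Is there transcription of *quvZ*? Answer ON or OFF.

OFF

Fe²⁺ is present, so GorZ is active.
Homoserine is absent, so LutZ is active.
Mevalonate is present, so KepX is inactive.
Norleucine is absent, so CilZ is active.
With repressor CilZ bound, *sovU* is not transcribed.
So SovU is not produced.
No repressor is bound and LutZ is active, so *bexP* is transcribed.
So BexP is produced and active.
SibA is non-functional in this strain, so it has no effect.
Required activator SibA is absent, so *quvZ* is not transcribed.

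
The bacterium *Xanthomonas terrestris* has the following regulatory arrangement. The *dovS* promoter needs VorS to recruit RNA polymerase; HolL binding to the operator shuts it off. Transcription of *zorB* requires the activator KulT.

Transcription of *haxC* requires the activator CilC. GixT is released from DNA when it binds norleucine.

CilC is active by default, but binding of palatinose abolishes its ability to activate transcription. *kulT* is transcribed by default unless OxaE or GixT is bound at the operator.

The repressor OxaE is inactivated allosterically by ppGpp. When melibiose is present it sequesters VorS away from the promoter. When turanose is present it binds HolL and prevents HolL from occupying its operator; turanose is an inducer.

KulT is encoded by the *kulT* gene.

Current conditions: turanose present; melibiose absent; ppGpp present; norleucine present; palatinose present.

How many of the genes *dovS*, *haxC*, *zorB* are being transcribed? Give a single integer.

Melibiose is absent, so VorS is active.
Turanose is present, so HolL is inactive.
No repressor is bound and VorS is active, so *dovS* is transcribed.
→ *dovS* is ON.
Palatinose is present, so CilC is inactive.
Required activator CilC is absent, so *haxC* is not transcribed.
→ *haxC* is OFF.
ppGpp is present, so OxaE is inactive.
Norleucine is present, so GixT is inactive.
With no repressor bound, *kulT* is transcribed.
So KulT is produced and active.
No repressor is bound and KulT is active, so *zorB* is transcribed.
→ *zorB* is ON.
2 of the 3 genes are transcribed.

2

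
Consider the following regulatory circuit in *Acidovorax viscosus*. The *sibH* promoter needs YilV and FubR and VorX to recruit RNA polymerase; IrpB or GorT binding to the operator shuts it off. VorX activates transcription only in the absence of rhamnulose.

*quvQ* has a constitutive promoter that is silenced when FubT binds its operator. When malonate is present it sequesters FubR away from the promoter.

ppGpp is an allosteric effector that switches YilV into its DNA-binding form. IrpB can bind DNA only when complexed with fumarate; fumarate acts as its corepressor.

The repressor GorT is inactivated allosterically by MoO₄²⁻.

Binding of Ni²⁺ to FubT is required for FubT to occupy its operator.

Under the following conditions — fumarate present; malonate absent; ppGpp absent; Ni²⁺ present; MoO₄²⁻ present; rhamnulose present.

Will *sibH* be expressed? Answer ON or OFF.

ppGpp is absent, so YilV is inactive.
Fumarate is present, so IrpB is active.
Malonate is absent, so FubR is active.
Rhamnulose is present, so VorX is inactive.
MoO₄²⁻ is present, so GorT is inactive.
With repressor IrpB bound, *sibH* is not transcribed.

OFF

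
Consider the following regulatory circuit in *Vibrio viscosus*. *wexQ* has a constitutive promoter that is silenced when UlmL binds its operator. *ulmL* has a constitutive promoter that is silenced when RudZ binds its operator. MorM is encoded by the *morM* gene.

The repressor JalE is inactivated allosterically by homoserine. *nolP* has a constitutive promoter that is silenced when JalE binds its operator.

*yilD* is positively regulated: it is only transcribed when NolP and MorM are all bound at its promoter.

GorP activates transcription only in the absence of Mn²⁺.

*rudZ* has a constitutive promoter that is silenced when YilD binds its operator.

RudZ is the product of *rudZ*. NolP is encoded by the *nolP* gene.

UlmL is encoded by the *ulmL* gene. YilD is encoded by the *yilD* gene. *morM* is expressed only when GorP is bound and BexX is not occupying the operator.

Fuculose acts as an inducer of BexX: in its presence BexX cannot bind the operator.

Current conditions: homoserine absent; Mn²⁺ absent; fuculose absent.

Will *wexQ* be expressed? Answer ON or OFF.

ON

Homoserine is absent, so JalE is active.
With repressor JalE bound, *nolP* is not transcribed.
So NolP is not produced.
Mn²⁺ is absent, so GorP is active.
Fuculose is absent, so BexX is active.
With repressor BexX bound, *morM* is not transcribed.
So MorM is not produced.
Required activator NolP is absent, so *yilD* is not transcribed.
So YilD is not produced.
With no repressor bound, *rudZ* is transcribed.
So RudZ is produced and active.
With repressor RudZ bound, *ulmL* is not transcribed.
So UlmL is not produced.
With no repressor bound, *wexQ* is transcribed.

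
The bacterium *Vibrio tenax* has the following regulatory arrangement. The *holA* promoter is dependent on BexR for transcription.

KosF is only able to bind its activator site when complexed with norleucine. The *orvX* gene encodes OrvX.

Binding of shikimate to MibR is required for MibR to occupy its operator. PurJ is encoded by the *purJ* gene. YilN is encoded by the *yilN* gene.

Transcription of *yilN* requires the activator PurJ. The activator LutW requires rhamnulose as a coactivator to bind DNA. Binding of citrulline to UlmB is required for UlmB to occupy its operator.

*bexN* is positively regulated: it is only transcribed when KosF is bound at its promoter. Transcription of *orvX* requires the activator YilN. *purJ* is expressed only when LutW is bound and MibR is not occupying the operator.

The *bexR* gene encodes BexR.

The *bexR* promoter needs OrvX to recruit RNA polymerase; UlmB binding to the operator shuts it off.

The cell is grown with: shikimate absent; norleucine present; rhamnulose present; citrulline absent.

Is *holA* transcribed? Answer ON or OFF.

Rhamnulose is present, so LutW is active.
Shikimate is absent, so MibR is inactive.
No repressor is bound and LutW is active, so *purJ* is transcribed.
So PurJ is produced and active.
No repressor is bound and PurJ is active, so *yilN* is transcribed.
So YilN is produced and active.
No repressor is bound and YilN is active, so *orvX* is transcribed.
So OrvX is produced and active.
Citrulline is absent, so UlmB is inactive.
No repressor is bound and OrvX is active, so *bexR* is transcribed.
So BexR is produced and active.
No repressor is bound and BexR is active, so *holA* is transcribed.

ON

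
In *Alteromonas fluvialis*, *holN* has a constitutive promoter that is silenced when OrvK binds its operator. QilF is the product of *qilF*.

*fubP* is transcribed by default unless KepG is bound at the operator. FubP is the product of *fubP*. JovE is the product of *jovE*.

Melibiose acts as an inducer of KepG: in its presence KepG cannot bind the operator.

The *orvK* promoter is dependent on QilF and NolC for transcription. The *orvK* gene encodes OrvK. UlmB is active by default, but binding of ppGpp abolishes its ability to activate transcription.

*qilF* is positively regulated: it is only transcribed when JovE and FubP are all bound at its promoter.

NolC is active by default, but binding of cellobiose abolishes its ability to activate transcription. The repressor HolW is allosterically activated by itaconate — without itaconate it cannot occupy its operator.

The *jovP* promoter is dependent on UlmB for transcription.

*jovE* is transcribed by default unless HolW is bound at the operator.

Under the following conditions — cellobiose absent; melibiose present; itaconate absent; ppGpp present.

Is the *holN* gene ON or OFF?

Itaconate is absent, so HolW is inactive.
With no repressor bound, *jovE* is transcribed.
So JovE is produced and active.
Melibiose is present, so KepG is inactive.
With no repressor bound, *fubP* is transcribed.
So FubP is produced and active.
No repressor is bound and JovE and FubP are active, so *qilF* is transcribed.
So QilF is produced and active.
Cellobiose is absent, so NolC is active.
No repressor is bound and QilF and NolC are active, so *orvK* is transcribed.
So OrvK is produced and active.
With repressor OrvK bound, *holN* is not transcribed.

OFF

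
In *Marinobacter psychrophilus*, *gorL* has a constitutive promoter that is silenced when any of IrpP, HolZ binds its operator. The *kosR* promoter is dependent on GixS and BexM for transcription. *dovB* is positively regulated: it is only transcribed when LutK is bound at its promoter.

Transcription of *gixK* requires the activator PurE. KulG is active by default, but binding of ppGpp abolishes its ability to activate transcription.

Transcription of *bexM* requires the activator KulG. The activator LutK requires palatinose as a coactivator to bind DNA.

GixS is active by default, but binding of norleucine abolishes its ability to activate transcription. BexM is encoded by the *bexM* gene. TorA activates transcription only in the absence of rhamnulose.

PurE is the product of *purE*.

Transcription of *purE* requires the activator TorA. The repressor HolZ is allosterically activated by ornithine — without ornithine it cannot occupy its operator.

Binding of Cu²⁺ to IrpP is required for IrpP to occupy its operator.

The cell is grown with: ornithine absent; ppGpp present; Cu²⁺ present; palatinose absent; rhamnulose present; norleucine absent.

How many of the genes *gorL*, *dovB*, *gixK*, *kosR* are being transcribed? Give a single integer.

Cu²⁺ is present, so IrpP is active.
Ornithine is absent, so HolZ is inactive.
With repressor IrpP bound, *gorL* is not transcribed.
→ *gorL* is OFF.
Palatinose is absent, so LutK is inactive.
Required activator LutK is absent, so *dovB* is not transcribed.
→ *dovB* is OFF.
Rhamnulose is present, so TorA is inactive.
Required activator TorA is absent, so *purE* is not transcribed.
So PurE is not produced.
Required activator PurE is absent, so *gixK* is not transcribed.
→ *gixK* is OFF.
Norleucine is absent, so GixS is active.
ppGpp is present, so KulG is inactive.
Required activator KulG is absent, so *bexM* is not transcribed.
So BexM is not produced.
Required activator BexM is absent, so *kosR* is not transcribed.
→ *kosR* is OFF.
0 of the 4 genes are transcribed.

0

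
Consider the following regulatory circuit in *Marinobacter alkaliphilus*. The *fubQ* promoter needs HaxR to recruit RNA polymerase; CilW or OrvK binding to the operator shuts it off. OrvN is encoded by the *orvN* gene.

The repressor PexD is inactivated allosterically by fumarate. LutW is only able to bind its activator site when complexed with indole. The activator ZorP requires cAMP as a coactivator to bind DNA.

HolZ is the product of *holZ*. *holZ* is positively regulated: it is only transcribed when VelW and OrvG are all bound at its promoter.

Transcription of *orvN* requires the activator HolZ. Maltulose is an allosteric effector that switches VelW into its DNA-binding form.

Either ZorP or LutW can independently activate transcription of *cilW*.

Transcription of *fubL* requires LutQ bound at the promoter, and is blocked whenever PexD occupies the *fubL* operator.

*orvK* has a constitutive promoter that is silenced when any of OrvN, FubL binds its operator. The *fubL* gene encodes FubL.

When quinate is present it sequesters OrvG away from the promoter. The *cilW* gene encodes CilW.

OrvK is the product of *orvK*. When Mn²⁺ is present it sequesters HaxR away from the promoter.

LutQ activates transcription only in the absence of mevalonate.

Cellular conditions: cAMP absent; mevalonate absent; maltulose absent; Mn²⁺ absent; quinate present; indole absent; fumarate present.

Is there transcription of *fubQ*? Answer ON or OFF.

ON

Mn²⁺ is absent, so HaxR is active.
cAMP is absent, so ZorP is inactive.
Indole is absent, so LutW is inactive.
No activator is available at the *cilW* promoter, so *cilW* is not transcribed.
So CilW is not produced.
Maltulose is absent, so VelW is inactive.
Quinate is present, so OrvG is inactive.
Required activator VelW is absent, so *holZ* is not transcribed.
So HolZ is not produced.
Required activator HolZ is absent, so *orvN* is not transcribed.
So OrvN is not produced.
Fumarate is present, so PexD is inactive.
Mevalonate is absent, so LutQ is active.
No repressor is bound and LutQ is active, so *fubL* is transcribed.
So FubL is produced and active.
With repressor FubL bound, *orvK* is not transcribed.
So OrvK is not produced.
No repressor is bound and HaxR is active, so *fubQ* is transcribed.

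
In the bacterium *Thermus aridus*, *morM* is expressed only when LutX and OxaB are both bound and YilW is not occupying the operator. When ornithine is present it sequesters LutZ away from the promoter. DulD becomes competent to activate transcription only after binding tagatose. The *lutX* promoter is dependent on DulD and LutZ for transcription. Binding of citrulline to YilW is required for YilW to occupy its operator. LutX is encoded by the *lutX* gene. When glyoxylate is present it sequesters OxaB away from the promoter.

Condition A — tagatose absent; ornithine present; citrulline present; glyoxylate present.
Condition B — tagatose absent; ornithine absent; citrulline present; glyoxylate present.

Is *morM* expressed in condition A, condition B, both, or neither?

neither

Condition A:
Tagatose is absent, so DulD is inactive.
Ornithine is present, so LutZ is inactive.
Required activator DulD is absent, so *lutX* is not transcribed.
So LutX is not produced.
Citrulline is present, so YilW is active.
Glyoxylate is present, so OxaB is inactive.
With repressor YilW bound, *morM* is not transcribed.
→ *morM* is OFF in A.
Condition B:
Tagatose is absent, so DulD is inactive.
Ornithine is absent, so LutZ is active.
Required activator DulD is absent, so *lutX* is not transcribed.
So LutX is not produced.
Citrulline is present, so YilW is active.
Glyoxylate is present, so OxaB is inactive.
With repressor YilW bound, *morM* is not transcribed.
→ *morM* is OFF in B.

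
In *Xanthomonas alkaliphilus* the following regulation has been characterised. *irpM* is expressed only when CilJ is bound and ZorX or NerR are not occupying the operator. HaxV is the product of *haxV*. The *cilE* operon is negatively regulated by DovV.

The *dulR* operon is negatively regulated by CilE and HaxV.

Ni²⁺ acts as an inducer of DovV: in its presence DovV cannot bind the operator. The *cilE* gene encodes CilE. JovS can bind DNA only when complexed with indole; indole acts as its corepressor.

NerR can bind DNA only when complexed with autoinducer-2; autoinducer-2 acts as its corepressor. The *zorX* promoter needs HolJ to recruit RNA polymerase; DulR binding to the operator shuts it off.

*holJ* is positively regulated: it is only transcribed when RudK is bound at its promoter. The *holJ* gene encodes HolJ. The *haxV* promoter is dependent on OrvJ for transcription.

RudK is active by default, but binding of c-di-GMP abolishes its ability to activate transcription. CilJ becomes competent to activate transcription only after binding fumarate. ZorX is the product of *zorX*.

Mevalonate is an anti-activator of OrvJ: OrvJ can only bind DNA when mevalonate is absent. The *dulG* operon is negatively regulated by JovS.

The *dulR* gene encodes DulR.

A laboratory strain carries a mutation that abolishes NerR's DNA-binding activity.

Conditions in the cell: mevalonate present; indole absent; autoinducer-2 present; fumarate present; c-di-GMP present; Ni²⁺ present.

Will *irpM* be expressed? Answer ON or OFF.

ON

Fumarate is present, so CilJ is active.
Ni²⁺ is present, so DovV is inactive.
With no repressor bound, *cilE* is transcribed.
So CilE is produced and active.
Mevalonate is present, so OrvJ is inactive.
Required activator OrvJ is absent, so *haxV* is not transcribed.
So HaxV is not produced.
With repressor CilE bound, *dulR* is not transcribed.
So DulR is not produced.
c-di-GMP is present, so RudK is inactive.
Required activator RudK is absent, so *holJ* is not transcribed.
So HolJ is not produced.
Required activator HolJ is absent, so *zorX* is not transcribed.
So ZorX is not produced.
NerR is non-functional in this strain, so it has no effect.
No repressor is bound and CilJ is active, so *irpM* is transcribed.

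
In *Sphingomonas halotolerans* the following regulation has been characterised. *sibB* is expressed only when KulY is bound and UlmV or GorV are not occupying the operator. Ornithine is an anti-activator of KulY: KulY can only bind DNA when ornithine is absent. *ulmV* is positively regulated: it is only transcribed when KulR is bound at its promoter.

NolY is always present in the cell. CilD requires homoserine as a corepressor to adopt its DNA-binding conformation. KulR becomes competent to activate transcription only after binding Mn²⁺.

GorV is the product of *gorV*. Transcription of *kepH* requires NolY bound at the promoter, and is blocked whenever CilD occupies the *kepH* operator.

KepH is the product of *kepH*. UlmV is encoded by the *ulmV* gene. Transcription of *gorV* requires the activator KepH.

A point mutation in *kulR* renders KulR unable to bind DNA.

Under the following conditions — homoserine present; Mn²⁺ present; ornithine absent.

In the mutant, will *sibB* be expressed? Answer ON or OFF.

ON

KulR is non-functional in this strain, so it has no effect.
Required activator KulR is absent, so *ulmV* is not transcribed.
So UlmV is not produced.
Homoserine is present, so CilD is active.
NolY is produced constitutively and is active.
With repressor CilD bound, *kepH* is not transcribed.
So KepH is not produced.
Required activator KepH is absent, so *gorV* is not transcribed.
So GorV is not produced.
Ornithine is absent, so KulY is active.
No repressor is bound and KulY is active, so *sibB* is transcribed.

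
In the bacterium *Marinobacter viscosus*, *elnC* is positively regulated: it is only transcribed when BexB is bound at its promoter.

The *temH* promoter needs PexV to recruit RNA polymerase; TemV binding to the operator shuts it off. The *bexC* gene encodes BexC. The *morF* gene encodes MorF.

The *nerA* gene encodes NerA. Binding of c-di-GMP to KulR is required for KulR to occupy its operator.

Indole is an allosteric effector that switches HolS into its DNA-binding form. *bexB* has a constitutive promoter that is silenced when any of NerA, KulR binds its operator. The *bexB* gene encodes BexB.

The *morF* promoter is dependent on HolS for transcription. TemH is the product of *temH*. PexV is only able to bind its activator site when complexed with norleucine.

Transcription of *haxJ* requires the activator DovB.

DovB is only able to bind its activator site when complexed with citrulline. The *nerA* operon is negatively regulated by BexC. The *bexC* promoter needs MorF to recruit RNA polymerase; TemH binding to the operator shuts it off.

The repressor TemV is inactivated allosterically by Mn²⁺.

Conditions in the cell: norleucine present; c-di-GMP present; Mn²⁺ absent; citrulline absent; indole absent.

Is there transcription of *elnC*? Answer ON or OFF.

OFF

Indole is absent, so HolS is inactive.
Required activator HolS is absent, so *morF* is not transcribed.
So MorF is not produced.
Norleucine is present, so PexV is active.
Mn²⁺ is absent, so TemV is active.
With repressor TemV bound, *temH* is not transcribed.
So TemH is not produced.
Required activator MorF is absent, so *bexC* is not transcribed.
So BexC is not produced.
With no repressor bound, *nerA* is transcribed.
So NerA is produced and active.
c-di-GMP is present, so KulR is active.
With repressor NerA bound, *bexB* is not transcribed.
So BexB is not produced.
Required activator BexB is absent, so *elnC* is not transcribed.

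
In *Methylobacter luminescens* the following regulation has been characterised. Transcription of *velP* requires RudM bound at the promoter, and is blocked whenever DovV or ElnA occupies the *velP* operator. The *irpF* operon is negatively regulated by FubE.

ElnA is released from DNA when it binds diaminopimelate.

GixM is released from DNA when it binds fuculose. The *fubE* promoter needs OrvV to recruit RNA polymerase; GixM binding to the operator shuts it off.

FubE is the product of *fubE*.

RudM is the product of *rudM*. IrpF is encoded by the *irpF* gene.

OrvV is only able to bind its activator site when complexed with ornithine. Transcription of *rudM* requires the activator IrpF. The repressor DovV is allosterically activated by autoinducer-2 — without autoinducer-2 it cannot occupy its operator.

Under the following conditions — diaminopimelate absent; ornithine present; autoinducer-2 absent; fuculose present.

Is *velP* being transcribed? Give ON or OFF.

OFF

Ornithine is present, so OrvV is active.
Fuculose is present, so GixM is inactive.
No repressor is bound and OrvV is active, so *fubE* is transcribed.
So FubE is produced and active.
With repressor FubE bound, *irpF* is not transcribed.
So IrpF is not produced.
Required activator IrpF is absent, so *rudM* is not transcribed.
So RudM is not produced.
Autoinducer-2 is absent, so DovV is inactive.
Diaminopimelate is absent, so ElnA is active.
With repressor ElnA bound, *velP* is not transcribed.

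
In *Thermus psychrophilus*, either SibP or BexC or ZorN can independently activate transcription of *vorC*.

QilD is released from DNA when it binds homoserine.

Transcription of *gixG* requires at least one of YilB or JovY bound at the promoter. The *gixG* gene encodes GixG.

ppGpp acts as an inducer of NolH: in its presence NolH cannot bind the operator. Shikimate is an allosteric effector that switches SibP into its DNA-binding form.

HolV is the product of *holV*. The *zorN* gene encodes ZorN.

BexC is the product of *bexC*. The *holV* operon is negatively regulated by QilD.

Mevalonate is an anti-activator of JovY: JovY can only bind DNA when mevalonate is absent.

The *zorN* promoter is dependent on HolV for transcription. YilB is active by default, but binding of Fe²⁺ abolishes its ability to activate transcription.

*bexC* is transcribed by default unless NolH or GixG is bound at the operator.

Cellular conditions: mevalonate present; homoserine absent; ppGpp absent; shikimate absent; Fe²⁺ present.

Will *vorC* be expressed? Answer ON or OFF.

OFF

Shikimate is absent, so SibP is inactive.
ppGpp is absent, so NolH is active.
Fe²⁺ is present, so YilB is inactive.
Mevalonate is present, so JovY is inactive.
No activator is available at the *gixG* promoter, so *gixG* is not transcribed.
So GixG is not produced.
With repressor NolH bound, *bexC* is not transcribed.
So BexC is not produced.
Homoserine is absent, so QilD is active.
With repressor QilD bound, *holV* is not transcribed.
So HolV is not produced.
Required activator HolV is absent, so *zorN* is not transcribed.
So ZorN is not produced.
No activator is available at the *vorC* promoter, so *vorC* is not transcribed.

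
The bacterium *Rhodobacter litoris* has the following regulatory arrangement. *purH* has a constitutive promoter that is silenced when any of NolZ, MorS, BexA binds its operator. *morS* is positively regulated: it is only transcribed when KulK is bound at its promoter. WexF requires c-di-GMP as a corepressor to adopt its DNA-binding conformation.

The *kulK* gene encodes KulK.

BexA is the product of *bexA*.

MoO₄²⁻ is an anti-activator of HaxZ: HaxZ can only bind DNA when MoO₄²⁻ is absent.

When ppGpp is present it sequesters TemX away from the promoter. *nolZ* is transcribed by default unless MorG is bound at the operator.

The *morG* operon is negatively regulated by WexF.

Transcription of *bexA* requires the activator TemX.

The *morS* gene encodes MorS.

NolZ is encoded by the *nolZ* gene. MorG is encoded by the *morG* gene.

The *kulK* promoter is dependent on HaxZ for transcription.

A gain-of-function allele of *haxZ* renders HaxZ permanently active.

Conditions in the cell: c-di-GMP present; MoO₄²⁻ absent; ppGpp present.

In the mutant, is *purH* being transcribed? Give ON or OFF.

OFF

c-di-GMP is present, so WexF is active.
With repressor WexF bound, *morG* is not transcribed.
So MorG is not produced.
With no repressor bound, *nolZ* is transcribed.
So NolZ is produced and active.
HaxZ is constitutively active in this strain.
No repressor is bound and HaxZ is active, so *kulK* is transcribed.
So KulK is produced and active.
No repressor is bound and KulK is active, so *morS* is transcribed.
So MorS is produced and active.
ppGpp is present, so TemX is inactive.
Required activator TemX is absent, so *bexA* is not transcribed.
So BexA is not produced.
With repressor NolZ bound, *purH* is not transcribed.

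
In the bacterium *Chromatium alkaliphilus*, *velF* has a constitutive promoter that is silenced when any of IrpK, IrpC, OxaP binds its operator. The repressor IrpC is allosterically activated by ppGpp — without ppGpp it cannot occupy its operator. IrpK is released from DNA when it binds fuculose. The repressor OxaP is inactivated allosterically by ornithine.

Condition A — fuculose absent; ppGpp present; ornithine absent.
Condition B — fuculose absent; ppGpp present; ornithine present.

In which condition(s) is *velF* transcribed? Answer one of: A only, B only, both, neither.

Condition A:
Fuculose is absent, so IrpK is active.
ppGpp is present, so IrpC is active.
Ornithine is absent, so OxaP is active.
With repressor IrpK bound, *velF* is not transcribed.
→ *velF* is OFF in A.
Condition B:
Fuculose is absent, so IrpK is active.
ppGpp is present, so IrpC is active.
Ornithine is present, so OxaP is inactive.
With repressor IrpK bound, *velF* is not transcribed.
→ *velF* is OFF in B.

neither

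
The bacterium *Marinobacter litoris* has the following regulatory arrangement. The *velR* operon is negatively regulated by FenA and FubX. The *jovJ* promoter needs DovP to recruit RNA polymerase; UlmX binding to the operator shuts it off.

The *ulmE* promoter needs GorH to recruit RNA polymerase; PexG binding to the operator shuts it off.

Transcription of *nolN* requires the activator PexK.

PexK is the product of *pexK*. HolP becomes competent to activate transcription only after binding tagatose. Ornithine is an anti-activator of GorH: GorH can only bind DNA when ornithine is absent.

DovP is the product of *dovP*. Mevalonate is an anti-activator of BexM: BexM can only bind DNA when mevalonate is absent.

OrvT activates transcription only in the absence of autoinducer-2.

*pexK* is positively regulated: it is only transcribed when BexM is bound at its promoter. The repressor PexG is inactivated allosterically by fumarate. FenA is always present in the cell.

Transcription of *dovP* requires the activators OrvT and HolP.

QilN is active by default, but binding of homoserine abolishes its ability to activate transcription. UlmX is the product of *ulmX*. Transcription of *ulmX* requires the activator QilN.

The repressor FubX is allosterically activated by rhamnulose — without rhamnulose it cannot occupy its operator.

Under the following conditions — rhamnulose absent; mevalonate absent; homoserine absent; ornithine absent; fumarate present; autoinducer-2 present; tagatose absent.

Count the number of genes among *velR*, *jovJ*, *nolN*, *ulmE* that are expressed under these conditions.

2

FenA is produced constitutively and is active.
Rhamnulose is absent, so FubX is inactive.
With repressor FenA bound, *velR* is not transcribed.
→ *velR* is OFF.
Autoinducer-2 is present, so OrvT is inactive.
Tagatose is absent, so HolP is inactive.
Required activator OrvT is absent, so *dovP* is not transcribed.
So DovP is not produced.
Homoserine is absent, so QilN is active.
No repressor is bound and QilN is active, so *ulmX* is transcribed.
So UlmX is produced and active.
With repressor UlmX bound, *jovJ* is not transcribed.
→ *jovJ* is OFF.
Mevalonate is absent, so BexM is active.
No repressor is bound and BexM is active, so *pexK* is transcribed.
So PexK is produced and active.
No repressor is bound and PexK is active, so *nolN* is transcribed.
→ *nolN* is ON.
Fumarate is present, so PexG is inactive.
Ornithine is absent, so GorH is active.
No repressor is bound and GorH is active, so *ulmE* is transcribed.
→ *ulmE* is ON.
2 of the 4 genes are transcribed.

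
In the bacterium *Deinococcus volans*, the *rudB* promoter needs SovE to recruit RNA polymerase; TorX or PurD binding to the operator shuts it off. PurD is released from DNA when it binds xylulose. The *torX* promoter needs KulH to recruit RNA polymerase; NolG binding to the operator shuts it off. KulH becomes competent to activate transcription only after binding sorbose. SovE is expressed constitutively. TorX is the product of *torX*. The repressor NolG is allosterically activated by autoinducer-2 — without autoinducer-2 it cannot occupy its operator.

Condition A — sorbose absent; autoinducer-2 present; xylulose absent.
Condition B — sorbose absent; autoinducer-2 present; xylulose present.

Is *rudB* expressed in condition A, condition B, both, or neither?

B only

Condition A:
SovE is produced constitutively and is active.
Sorbose is absent, so KulH is inactive.
Autoinducer-2 is present, so NolG is active.
With repressor NolG bound, *torX* is not transcribed.
So TorX is not produced.
Xylulose is absent, so PurD is active.
With repressor PurD bound, *rudB* is not transcribed.
→ *rudB* is OFF in A.
Condition B:
SovE is produced constitutively and is active.
Sorbose is absent, so KulH is inactive.
Autoinducer-2 is present, so NolG is active.
With repressor NolG bound, *torX* is not transcribed.
So TorX is not produced.
Xylulose is present, so PurD is inactive.
No repressor is bound and SovE is active, so *rudB* is transcribed.
→ *rudB* is ON in B.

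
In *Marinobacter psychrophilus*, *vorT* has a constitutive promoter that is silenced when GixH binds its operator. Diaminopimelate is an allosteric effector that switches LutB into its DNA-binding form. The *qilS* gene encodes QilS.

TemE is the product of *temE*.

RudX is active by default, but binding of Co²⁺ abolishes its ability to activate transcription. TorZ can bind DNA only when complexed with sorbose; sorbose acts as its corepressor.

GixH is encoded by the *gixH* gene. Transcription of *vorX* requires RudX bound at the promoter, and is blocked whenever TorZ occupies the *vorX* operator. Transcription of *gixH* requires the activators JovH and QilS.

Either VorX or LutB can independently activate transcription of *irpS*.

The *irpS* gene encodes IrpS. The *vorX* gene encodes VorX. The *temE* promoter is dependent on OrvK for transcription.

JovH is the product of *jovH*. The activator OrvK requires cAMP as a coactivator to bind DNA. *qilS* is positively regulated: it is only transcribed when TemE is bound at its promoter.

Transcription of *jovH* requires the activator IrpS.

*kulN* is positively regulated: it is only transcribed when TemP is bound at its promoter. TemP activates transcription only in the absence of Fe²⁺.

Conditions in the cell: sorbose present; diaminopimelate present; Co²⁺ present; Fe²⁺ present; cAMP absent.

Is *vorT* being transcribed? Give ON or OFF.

Co²⁺ is present, so RudX is inactive.
Sorbose is present, so TorZ is active.
With repressor TorZ bound, *vorX* is not transcribed.
So VorX is not produced.
Diaminopimelate is present, so LutB is active.
Activator LutB is present, so *irpS* is transcribed.
So IrpS is produced and active.
No repressor is bound and IrpS is active, so *jovH* is transcribed.
So JovH is produced and active.
cAMP is absent, so OrvK is inactive.
Required activator OrvK is absent, so *temE* is not transcribed.
So TemE is not produced.
Required activator TemE is absent, so *qilS* is not transcribed.
So QilS is not produced.
Required activator QilS is absent, so *gixH* is not transcribed.
So GixH is not produced.
With no repressor bound, *vorT* is transcribed.

ON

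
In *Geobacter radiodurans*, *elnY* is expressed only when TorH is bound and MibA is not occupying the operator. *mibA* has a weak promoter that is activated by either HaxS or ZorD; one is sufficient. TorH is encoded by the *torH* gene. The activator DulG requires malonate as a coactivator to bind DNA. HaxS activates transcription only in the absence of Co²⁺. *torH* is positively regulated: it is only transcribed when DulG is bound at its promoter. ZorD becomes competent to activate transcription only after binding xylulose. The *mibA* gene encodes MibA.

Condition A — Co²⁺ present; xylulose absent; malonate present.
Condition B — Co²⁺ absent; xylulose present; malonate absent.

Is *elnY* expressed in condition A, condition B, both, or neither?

A only

Condition A:
Co²⁺ is present, so HaxS is inactive.
Xylulose is absent, so ZorD is inactive.
No activator is available at the *mibA* promoter, so *mibA* is not transcribed.
So MibA is not produced.
Malonate is present, so DulG is active.
No repressor is bound and DulG is active, so *torH* is transcribed.
So TorH is produced and active.
No repressor is bound and TorH is active, so *elnY* is transcribed.
→ *elnY* is ON in A.
Condition B:
Co²⁺ is absent, so HaxS is active.
Xylulose is present, so ZorD is active.
Activator HaxS is present, so *mibA* is transcribed.
So MibA is produced and active.
Malonate is absent, so DulG is inactive.
Required activator DulG is absent, so *torH* is not transcribed.
So TorH is not produced.
With repressor MibA bound, *elnY* is not transcribed.
→ *elnY* is OFF in B.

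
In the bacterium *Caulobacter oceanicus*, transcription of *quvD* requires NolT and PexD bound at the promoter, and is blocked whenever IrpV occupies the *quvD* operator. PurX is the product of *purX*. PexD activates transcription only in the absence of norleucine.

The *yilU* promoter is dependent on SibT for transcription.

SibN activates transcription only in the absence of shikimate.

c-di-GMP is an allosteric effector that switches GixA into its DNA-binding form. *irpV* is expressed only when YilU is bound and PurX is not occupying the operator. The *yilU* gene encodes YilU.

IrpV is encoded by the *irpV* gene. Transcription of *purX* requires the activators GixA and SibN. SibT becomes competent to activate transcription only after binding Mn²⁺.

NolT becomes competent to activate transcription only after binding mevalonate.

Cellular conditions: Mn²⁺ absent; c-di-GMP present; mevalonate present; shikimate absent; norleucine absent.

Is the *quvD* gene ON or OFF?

Mevalonate is present, so NolT is active.
c-di-GMP is present, so GixA is active.
Shikimate is absent, so SibN is active.
No repressor is bound and GixA and SibN are active, so *purX* is transcribed.
So PurX is produced and active.
Mn²⁺ is absent, so SibT is inactive.
Required activator SibT is absent, so *yilU* is not transcribed.
So YilU is not produced.
With repressor PurX bound, *irpV* is not transcribed.
So IrpV is not produced.
Norleucine is absent, so PexD is active.
No repressor is bound and NolT and PexD are active, so *quvD* is transcribed.

ON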